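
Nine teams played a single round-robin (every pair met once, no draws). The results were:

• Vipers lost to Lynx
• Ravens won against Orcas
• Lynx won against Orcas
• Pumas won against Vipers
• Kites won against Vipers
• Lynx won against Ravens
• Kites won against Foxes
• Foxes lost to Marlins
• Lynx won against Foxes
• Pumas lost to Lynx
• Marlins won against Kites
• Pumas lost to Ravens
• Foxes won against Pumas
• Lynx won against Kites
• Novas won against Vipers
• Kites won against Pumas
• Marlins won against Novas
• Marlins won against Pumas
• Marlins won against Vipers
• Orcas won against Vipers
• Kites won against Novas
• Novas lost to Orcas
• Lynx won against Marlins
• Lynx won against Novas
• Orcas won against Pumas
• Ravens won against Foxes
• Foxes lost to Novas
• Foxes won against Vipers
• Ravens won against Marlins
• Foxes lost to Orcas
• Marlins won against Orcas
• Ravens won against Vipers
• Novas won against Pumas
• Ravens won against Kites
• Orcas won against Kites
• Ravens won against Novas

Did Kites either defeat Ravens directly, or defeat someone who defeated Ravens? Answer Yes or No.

No

Kites did not beat Ravens directly.
Kites beat Foxes, Novas, Vipers, Pumas, but each of them lost to Ravens. No two-step path.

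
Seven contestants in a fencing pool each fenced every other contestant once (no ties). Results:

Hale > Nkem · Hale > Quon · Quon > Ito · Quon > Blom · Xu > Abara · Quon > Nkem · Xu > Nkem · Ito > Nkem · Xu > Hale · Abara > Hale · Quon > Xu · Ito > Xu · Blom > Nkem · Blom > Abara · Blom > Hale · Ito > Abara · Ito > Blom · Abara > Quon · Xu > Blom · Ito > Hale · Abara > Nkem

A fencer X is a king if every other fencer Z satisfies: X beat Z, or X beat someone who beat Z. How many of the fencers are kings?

Ito reaches everyone (king).
Quon reaches everyone (king).
Nkem cannot reach Ito, Quon, Xu, Blom, Hale, Abara in two steps.
Xu cannot reach Ito in two steps.
Blom cannot reach Ito, Xu in two steps.
Hale cannot reach Abara in two steps.
Abara reaches everyone (king).
Kings: Ito, Quon, Abara — 3.

3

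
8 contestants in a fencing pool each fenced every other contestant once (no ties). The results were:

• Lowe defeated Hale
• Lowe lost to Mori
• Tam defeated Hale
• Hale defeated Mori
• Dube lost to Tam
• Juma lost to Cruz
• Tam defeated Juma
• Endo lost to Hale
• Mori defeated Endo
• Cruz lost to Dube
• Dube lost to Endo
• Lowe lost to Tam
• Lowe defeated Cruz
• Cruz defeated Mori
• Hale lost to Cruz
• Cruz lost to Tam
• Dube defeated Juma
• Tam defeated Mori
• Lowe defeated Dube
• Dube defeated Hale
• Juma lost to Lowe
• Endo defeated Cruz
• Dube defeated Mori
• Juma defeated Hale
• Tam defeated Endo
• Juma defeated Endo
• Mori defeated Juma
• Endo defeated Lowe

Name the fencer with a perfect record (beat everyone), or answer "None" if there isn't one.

Tam

Tam has 7 wins out of 7 opponents — a perfect record.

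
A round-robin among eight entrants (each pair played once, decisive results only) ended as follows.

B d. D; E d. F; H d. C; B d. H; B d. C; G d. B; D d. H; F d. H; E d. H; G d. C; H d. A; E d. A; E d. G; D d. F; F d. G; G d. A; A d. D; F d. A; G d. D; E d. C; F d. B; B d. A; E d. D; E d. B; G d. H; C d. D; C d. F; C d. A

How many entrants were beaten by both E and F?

E beat: A, B, C, D, F, G, H.
F beat: A, B, G, H.
Both beat: A, B, G, H — 4.

4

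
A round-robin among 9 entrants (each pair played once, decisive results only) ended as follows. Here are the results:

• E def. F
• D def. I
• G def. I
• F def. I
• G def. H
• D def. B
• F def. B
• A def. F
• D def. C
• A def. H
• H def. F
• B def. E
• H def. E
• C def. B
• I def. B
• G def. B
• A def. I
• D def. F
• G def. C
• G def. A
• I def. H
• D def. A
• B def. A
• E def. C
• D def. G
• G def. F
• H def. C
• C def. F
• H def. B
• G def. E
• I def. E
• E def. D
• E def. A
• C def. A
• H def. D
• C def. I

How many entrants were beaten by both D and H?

3

D beat: A, B, C, F, G, I.
H beat: B, C, D, E, F.
Both beat: B, C, F — 3.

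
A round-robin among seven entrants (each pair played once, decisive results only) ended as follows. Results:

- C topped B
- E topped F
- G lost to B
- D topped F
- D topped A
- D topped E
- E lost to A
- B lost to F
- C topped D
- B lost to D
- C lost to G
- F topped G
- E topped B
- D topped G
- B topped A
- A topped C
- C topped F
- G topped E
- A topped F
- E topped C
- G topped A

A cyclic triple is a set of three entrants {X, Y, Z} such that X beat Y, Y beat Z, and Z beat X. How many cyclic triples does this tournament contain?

Win totals: A 3, B 2, C 3, D 5, E 3, F 2, G 3.
An entrant with w wins dominates both others in C(w,2) triples; summing gives 3 + 1 + 3 + 10 + 3 + 1 + 3 = 24 transitive triples.
Total triples C(7,3) = 35, so cyclic triples = 35 − 24 = 11.

11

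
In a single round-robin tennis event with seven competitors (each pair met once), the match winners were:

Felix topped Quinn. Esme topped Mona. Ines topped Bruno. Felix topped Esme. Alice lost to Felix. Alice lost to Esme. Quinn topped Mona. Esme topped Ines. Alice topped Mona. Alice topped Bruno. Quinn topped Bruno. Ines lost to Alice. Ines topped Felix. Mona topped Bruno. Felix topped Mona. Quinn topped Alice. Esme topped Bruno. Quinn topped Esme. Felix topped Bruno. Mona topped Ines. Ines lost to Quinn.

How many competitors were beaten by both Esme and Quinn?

Esme beat: Alice, Ines, Bruno, Mona.
Quinn beat: Alice, Ines, Esme, Bruno, Mona.
Both beat: Alice, Ines, Bruno, Mona — 4.

4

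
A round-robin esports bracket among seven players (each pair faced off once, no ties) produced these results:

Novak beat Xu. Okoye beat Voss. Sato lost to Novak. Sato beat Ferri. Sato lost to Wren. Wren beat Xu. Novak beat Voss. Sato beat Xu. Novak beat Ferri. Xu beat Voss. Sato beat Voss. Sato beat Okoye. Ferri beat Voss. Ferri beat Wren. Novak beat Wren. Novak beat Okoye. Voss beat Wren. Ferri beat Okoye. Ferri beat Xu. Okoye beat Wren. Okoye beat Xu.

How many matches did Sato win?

Sato's results: beat Xu, Voss, Ferri, Okoye; lost to Wren, Novak.
That is 4 wins.

4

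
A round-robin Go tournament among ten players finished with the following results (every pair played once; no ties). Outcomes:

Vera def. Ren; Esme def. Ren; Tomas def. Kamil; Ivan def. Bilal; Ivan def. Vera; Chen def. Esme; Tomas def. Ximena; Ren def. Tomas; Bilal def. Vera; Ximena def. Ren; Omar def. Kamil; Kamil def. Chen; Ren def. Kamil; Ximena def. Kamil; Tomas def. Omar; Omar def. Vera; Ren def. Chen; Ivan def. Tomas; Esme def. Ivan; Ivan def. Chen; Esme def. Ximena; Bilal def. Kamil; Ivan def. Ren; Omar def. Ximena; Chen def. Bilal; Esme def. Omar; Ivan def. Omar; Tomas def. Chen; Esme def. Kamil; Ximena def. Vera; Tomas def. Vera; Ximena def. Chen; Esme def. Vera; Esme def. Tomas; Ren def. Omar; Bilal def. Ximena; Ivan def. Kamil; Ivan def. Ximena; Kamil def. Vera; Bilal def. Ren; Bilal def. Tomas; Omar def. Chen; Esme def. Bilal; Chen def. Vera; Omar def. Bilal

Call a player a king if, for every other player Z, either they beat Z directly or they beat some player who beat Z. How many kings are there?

3

Esme reaches everyone (king).
Ivan reaches everyone (king).
Chen reaches everyone (king).
Ren cannot reach Ivan in two steps.
Tomas cannot reach Ivan in two steps.
Bilal cannot reach Esme, Ivan in two steps.
Kamil cannot reach Ivan, Tomas, Ximena, Omar in two steps.
Ximena cannot reach Ivan in two steps.
Vera cannot reach Esme, Ivan, Bilal, Ximena in two steps.
Omar cannot reach Ivan in two steps.
Kings: Esme, Ivan, Chen — 3.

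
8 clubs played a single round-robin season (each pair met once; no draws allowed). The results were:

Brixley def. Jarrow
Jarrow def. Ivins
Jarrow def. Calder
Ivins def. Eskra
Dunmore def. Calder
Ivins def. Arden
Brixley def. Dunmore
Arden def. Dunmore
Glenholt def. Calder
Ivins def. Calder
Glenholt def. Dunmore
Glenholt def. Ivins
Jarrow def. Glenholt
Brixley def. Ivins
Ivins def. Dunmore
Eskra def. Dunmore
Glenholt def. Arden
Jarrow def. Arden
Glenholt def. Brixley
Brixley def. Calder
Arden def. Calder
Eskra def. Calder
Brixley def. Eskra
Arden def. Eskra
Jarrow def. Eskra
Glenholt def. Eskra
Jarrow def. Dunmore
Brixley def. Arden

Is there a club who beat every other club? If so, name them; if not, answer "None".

None

Highest win total is Jarrow with 6 (out of 7 possible).
Jarrow lost to Brixley, so no club went undefeated.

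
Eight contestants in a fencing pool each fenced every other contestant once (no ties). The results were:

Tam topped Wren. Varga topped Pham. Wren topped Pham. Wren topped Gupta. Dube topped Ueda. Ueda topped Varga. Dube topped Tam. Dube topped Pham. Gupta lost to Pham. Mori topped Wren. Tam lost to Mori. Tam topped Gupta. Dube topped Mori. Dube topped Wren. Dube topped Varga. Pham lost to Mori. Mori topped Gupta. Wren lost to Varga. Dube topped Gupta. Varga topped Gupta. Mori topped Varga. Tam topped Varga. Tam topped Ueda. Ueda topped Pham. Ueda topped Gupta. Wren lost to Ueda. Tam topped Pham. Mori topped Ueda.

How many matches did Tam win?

5

Tam's results: beat Ueda, Wren, Pham, Varga, Gupta; lost to Mori, Dube.
That is 5 wins.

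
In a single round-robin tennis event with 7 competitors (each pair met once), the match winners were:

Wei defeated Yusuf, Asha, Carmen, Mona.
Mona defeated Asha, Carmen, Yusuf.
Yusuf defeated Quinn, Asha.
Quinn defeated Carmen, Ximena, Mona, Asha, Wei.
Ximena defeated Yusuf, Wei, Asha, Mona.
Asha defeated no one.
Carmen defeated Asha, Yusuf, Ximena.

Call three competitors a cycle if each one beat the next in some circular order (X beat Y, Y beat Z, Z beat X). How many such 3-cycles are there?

Win totals: Carmen 3, Asha 0, Yusuf 2, Ximena 4, Mona 3, Quinn 5, Wei 4.
A competitor with w wins dominates both others in C(w,2) triples; summing gives 3 + 0 + 1 + 6 + 3 + 10 + 6 = 29 transitive triples.
Total triples C(7,3) = 35, so cyclic triples = 35 − 29 = 6.

6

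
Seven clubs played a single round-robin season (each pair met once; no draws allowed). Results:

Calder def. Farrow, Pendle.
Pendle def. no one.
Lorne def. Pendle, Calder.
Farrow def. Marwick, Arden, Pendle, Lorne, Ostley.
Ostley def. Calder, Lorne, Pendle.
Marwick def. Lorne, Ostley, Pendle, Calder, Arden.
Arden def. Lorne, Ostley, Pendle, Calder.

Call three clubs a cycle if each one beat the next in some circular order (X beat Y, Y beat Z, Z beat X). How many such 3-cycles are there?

4

Win totals: Ostley 3, Arden 4, Lorne 2, Pendle 0, Marwick 5, Calder 2, Farrow 5.
A club with w wins dominates both others in C(w,2) triples; summing gives 3 + 6 + 1 + 0 + 10 + 1 + 10 = 31 transitive triples.
Total triples C(7,3) = 35, so cyclic triples = 35 − 31 = 4.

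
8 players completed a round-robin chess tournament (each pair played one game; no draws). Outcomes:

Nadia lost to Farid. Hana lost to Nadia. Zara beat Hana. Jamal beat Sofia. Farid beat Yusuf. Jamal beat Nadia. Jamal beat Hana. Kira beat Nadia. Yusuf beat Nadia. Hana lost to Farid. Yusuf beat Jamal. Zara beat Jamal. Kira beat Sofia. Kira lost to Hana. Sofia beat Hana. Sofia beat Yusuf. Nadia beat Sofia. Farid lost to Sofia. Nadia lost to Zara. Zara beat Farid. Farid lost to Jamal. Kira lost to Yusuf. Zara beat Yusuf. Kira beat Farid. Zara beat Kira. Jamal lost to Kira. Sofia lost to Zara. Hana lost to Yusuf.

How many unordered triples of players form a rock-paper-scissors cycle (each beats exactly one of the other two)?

Win totals: Sofia 3, Kira 4, Hana 1, Jamal 4, Zara 7, Nadia 2, Farid 3, Yusuf 4.
A player with w wins dominates both others in C(w,2) triples; summing gives 3 + 6 + 0 + 6 + 21 + 1 + 3 + 6 = 46 transitive triples.
Total triples C(8,3) = 56, so cyclic triples = 56 − 46 = 10.

10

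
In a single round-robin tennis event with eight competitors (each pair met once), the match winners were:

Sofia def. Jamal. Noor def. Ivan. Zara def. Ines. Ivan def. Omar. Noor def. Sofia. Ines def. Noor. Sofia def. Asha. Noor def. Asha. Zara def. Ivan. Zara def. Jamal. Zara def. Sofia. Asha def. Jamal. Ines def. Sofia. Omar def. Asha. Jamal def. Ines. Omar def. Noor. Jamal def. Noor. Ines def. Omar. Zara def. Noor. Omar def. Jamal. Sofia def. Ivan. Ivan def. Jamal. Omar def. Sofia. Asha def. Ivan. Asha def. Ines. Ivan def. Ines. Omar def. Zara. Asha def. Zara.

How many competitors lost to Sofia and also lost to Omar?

Sofia beat: Ivan, Jamal, Asha.
Omar beat: Sofia, Zara, Noor, Jamal, Asha.
Both beat: Jamal, Asha — 2.

2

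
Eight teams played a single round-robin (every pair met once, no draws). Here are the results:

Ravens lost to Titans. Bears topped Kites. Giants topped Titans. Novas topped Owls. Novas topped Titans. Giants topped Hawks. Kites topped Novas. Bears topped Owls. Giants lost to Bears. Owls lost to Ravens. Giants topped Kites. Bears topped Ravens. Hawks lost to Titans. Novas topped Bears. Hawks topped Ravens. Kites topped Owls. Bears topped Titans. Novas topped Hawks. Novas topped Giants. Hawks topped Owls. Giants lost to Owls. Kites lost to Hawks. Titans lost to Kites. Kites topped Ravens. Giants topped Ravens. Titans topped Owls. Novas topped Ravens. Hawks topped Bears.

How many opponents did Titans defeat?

3

Titans' results: beat Ravens, Hawks, Owls; lost to Kites, Novas, Giants, Bears.
That is 3 wins.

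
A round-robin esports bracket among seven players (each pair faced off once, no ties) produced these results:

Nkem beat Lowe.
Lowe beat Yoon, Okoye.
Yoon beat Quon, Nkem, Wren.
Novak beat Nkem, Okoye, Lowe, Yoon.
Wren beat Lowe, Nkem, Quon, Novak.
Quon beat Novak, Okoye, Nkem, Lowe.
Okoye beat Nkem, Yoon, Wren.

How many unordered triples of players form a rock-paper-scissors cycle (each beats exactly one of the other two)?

Win totals: Nkem 1, Quon 4, Yoon 3, Okoye 3, Wren 4, Lowe 2, Novak 4.
A player with w wins dominates both others in C(w,2) triples; summing gives 0 + 6 + 3 + 3 + 6 + 1 + 6 = 25 transitive triples.
Total triples C(7,3) = 35, so cyclic triples = 35 − 25 = 10.

10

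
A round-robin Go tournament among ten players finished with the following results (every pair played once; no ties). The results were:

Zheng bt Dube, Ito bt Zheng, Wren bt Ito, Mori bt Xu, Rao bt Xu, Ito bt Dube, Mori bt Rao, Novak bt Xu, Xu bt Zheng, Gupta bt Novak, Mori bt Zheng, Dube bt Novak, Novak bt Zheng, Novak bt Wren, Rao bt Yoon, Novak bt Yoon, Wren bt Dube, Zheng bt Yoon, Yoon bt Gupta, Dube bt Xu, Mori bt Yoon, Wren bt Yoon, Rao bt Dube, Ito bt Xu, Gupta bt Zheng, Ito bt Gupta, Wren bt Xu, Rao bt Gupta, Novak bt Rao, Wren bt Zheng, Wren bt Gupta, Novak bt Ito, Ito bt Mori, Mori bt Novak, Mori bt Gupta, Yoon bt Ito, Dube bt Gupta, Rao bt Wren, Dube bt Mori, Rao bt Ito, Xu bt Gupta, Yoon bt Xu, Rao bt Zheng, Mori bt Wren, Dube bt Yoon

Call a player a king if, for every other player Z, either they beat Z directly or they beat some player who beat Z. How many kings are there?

5

Xu cannot reach Wren, Rao, Ito, Mori in two steps.
Wren cannot reach Rao in two steps.
Yoon cannot reach Wren, Rao in two steps.
Dube reaches everyone (king).
Rao reaches everyone (king).
Zheng cannot reach Wren, Rao in two steps.
Gupta cannot reach Mori in two steps.
Ito reaches everyone (king).
Mori reaches everyone (king).
Novak reaches everyone (king).
Kings: Dube, Rao, Ito, Mori, Novak — 5.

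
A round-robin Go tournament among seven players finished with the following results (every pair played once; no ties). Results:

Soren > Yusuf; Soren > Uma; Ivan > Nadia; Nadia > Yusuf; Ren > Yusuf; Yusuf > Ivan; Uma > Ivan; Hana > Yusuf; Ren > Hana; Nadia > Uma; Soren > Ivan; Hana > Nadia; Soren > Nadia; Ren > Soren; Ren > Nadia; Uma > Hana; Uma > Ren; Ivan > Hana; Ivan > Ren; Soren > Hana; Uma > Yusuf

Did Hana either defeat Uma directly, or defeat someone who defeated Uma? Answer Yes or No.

Hana did not beat Uma directly.
Hana beat Yusuf, Nadia. Of those, Nadia beat Uma.

Yes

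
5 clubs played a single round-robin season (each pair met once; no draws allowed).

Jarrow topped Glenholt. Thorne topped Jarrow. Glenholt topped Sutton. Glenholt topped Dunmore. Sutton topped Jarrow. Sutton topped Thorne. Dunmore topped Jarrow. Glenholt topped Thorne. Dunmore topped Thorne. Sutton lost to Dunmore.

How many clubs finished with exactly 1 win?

2

Win totals: Sutton 2, Dunmore 3, Thorne 1, Jarrow 1, Glenholt 3.
Exactly 1: Thorne, Jarrow — 2 clubs.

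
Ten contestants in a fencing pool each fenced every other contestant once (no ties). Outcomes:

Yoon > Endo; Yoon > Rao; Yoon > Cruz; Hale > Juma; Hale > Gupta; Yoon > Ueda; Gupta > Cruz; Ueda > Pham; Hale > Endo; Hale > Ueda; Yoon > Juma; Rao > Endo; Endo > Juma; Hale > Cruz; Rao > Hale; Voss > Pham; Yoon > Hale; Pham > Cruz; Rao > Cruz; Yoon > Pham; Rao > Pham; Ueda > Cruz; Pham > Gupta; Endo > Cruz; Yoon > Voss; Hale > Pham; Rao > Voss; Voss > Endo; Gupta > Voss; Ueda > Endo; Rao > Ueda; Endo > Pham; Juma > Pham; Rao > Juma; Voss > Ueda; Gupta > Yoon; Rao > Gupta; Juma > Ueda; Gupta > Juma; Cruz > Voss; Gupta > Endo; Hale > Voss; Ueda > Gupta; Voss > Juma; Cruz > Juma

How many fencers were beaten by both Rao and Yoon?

7

Rao beat: Endo, Hale, Juma, Pham, Voss, Gupta, Cruz, Ueda.
Yoon beat: Rao, Endo, Hale, Juma, Pham, Voss, Cruz, Ueda.
Both beat: Endo, Hale, Juma, Pham, Voss, Cruz, Ueda — 7.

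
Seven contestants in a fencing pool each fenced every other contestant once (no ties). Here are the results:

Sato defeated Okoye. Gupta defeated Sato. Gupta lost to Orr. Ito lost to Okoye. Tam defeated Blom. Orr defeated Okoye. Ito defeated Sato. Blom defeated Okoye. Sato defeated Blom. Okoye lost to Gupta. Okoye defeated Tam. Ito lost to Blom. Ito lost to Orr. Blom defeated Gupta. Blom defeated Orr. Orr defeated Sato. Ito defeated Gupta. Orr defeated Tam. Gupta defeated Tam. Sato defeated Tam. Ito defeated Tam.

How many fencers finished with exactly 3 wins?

Win totals: Tam 1, Blom 4, Okoye 2, Sato 3, Orr 5, Gupta 3, Ito 3.
Exactly 3: Sato, Gupta, Ito — 3 fencers.

3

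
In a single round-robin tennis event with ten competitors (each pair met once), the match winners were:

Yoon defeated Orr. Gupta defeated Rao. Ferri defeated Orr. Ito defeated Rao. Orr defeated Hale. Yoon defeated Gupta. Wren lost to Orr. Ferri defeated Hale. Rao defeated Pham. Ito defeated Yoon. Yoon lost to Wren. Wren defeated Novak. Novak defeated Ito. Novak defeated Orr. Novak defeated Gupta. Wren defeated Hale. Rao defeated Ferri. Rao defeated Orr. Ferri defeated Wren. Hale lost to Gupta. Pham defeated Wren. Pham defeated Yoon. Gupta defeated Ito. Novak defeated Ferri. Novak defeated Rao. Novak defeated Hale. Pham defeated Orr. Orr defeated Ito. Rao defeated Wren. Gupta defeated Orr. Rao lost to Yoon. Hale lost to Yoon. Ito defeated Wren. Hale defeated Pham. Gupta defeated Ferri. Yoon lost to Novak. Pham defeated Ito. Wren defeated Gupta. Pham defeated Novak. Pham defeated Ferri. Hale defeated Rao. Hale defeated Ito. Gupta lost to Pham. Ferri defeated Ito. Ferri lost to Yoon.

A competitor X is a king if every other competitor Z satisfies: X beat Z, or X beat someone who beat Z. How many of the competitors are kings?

Wren reaches everyone (king).
Novak reaches everyone (king).
Gupta cannot reach Novak in two steps.
Ferri reaches everyone (king).
Yoon cannot reach Novak in two steps.
Orr cannot reach Ferri in two steps.
Ito reaches everyone (king).
Hale reaches everyone (king).
Pham reaches everyone (king).
Rao reaches everyone (king).
Kings: Wren, Novak, Ferri, Ito, Hale, Pham, Rao — 7.

7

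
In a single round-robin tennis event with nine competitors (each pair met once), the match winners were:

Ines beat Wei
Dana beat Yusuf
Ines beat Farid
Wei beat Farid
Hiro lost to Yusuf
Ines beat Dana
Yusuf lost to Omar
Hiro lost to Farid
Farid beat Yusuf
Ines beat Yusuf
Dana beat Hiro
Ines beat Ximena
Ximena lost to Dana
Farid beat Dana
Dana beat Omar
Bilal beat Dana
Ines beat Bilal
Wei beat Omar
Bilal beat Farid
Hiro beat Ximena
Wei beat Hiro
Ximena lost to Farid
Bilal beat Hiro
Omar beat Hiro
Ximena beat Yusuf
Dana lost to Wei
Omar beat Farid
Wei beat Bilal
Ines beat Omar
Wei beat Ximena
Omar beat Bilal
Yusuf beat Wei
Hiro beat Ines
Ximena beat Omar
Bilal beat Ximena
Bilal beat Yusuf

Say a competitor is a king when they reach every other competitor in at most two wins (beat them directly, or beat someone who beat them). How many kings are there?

Farid cannot reach Bilal in two steps.
Bilal reaches everyone (king).
Omar reaches everyone (king).
Yusuf reaches everyone (king).
Wei reaches everyone (king).
Dana reaches everyone (king).
Hiro reaches everyone (king).
Ines reaches everyone (king).
Ximena cannot reach Dana, Ines in two steps.
Kings: Bilal, Omar, Yusuf, Wei, Dana, Hiro, Ines — 7.

7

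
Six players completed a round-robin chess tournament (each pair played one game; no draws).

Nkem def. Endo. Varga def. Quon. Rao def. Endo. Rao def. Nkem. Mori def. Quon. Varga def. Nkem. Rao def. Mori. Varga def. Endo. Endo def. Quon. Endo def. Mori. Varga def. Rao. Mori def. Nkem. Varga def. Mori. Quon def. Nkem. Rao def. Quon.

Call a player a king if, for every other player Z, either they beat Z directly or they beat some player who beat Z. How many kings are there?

Quon cannot reach Rao, Varga, Mori in two steps.
Rao cannot reach Varga in two steps.
Varga reaches everyone (king).
Nkem cannot reach Rao, Varga in two steps.
Mori cannot reach Rao, Varga in two steps.
Endo cannot reach Rao, Varga in two steps.
Kings: Varga — 1.

1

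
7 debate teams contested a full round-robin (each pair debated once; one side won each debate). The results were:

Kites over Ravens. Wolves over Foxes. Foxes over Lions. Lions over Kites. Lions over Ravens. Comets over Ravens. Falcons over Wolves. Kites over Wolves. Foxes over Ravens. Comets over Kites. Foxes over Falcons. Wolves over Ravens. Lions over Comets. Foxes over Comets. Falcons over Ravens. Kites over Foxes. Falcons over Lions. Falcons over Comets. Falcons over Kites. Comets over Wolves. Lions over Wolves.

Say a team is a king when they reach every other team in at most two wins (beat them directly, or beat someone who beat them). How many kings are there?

Lions cannot reach Falcons in two steps.
Ravens cannot reach Lions, Wolves, Kites, Comets, Falcons, Foxes in two steps.
Wolves cannot reach Kites in two steps.
Kites reaches everyone (king).
Comets cannot reach Lions, Falcons in two steps.
Falcons reaches everyone (king).
Foxes reaches everyone (king).
Kings: Kites, Falcons, Foxes — 3.

3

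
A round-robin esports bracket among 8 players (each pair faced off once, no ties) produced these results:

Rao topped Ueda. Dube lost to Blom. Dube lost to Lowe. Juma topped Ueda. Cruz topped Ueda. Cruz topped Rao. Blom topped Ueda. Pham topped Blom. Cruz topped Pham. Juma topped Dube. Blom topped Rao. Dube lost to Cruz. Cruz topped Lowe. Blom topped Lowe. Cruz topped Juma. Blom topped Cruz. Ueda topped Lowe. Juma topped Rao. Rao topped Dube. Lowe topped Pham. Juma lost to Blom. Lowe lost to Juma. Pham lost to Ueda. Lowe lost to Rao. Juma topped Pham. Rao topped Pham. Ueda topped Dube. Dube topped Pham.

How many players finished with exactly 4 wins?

Win totals: Cruz 6, Ueda 3, Pham 1, Dube 1, Blom 6, Juma 5, Rao 4, Lowe 2.
Exactly 4: Rao — 1 player.

1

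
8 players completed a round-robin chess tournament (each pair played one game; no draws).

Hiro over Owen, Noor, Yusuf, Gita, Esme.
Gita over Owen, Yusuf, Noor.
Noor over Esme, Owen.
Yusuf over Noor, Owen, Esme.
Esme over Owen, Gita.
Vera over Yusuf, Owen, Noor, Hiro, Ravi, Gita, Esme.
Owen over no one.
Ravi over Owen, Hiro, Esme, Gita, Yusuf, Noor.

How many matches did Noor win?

Noor's results: beat Esme, Owen; lost to Vera, Ravi, Hiro, Gita, Yusuf.
That is 2 wins.

2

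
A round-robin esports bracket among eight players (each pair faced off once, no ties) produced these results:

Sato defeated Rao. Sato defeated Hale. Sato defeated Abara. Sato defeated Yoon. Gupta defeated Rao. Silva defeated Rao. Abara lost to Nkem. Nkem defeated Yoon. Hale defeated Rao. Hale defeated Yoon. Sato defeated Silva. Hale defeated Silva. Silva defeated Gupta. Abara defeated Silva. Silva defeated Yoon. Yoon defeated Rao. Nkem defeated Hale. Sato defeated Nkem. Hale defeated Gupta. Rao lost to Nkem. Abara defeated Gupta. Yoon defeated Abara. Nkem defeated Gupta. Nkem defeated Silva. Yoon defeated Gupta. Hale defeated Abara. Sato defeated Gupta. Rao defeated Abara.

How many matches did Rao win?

1

Rao's results: beat Abara; lost to Sato, Gupta, Silva, Yoon, Hale, Nkem.
That is 1 win.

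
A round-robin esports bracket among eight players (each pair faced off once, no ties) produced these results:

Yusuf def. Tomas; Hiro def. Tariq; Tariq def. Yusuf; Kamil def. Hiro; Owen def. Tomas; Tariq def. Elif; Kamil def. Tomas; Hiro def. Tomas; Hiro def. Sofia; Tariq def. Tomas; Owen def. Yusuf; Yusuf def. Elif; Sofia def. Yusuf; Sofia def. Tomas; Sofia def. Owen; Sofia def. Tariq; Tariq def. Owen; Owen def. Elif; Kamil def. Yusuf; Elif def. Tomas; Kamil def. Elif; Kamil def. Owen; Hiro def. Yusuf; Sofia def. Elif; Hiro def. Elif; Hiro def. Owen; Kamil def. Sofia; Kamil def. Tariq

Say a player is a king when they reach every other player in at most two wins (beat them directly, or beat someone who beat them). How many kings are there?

1

Sofia cannot reach Hiro, Kamil in two steps.
Yusuf cannot reach Sofia, Hiro, Owen, Kamil, Tariq in two steps.
Elif cannot reach Sofia, Yusuf, Hiro, Owen, Kamil, Tariq in two steps.
Hiro cannot reach Kamil in two steps.
Owen cannot reach Sofia, Hiro, Kamil, Tariq in two steps.
Kamil reaches everyone (king).
Tomas cannot reach Sofia, Yusuf, Elif, Hiro, Owen, Kamil, Tariq in two steps.
Tariq cannot reach Sofia, Hiro, Kamil in two steps.
Kings: Kamil — 1.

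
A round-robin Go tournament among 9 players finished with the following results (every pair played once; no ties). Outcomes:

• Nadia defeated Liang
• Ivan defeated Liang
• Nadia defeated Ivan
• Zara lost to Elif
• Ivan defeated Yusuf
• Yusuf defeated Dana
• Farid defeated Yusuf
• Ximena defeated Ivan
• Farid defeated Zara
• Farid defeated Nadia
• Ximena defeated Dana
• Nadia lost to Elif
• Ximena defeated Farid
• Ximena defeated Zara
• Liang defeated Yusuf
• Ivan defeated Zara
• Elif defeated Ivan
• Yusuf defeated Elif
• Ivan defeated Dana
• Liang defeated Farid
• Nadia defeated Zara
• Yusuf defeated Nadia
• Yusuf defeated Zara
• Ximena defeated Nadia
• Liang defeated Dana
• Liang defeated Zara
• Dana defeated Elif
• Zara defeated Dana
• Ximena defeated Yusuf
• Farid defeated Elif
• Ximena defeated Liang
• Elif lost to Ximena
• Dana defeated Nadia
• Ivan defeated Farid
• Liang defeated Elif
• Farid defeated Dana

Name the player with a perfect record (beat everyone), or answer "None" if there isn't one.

Ximena

Ximena has 8 wins out of 8 opponents — a perfect record.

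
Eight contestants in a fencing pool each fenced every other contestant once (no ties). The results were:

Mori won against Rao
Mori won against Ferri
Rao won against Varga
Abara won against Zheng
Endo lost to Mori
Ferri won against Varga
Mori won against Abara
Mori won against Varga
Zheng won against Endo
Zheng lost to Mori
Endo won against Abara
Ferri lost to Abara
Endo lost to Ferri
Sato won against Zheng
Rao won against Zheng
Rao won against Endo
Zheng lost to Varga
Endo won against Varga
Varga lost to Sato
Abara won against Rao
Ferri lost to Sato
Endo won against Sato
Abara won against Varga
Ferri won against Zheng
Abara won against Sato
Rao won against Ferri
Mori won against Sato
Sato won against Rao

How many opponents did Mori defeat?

7

Mori's results: beat Sato, Abara, Endo, Zheng, Ferri, Rao, Varga; lost to no one.
That is 7 wins.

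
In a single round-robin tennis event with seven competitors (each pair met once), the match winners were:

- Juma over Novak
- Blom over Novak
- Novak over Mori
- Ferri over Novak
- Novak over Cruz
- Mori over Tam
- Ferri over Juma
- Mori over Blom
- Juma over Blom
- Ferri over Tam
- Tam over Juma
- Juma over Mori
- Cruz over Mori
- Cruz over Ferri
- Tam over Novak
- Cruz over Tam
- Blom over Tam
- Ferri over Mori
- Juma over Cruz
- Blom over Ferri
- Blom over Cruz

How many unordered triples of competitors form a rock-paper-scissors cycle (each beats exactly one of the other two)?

Win totals: Mori 2, Cruz 3, Blom 4, Tam 2, Novak 2, Juma 4, Ferri 4.
A competitor with w wins dominates both others in C(w,2) triples; summing gives 1 + 3 + 6 + 1 + 1 + 6 + 6 = 24 transitive triples.
Total triples C(7,3) = 35, so cyclic triples = 35 − 24 = 11.

11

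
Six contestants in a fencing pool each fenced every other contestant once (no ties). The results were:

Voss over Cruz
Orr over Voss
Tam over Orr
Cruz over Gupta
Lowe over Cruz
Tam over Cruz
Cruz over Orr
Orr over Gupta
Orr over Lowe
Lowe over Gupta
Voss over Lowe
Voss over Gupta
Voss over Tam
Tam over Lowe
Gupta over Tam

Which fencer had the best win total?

Voss

Win totals: Tam 3, Gupta 1, Cruz 2, Orr 3, Lowe 2, Voss 4.
Voss leads with 4 wins (next highest: 3).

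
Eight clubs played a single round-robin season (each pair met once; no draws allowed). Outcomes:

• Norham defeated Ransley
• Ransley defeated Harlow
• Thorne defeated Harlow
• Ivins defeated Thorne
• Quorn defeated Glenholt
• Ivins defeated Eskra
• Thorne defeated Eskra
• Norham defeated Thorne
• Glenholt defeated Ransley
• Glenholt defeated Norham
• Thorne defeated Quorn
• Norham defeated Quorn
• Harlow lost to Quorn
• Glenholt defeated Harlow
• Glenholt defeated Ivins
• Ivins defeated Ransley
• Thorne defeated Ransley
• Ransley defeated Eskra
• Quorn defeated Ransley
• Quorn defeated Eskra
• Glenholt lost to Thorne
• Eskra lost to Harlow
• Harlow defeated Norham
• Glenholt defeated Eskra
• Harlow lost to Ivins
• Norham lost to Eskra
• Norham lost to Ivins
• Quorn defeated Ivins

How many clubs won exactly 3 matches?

Win totals: Quorn 5, Ransley 2, Harlow 2, Glenholt 5, Norham 3, Ivins 5, Thorne 5, Eskra 1.
Exactly 3: Norham — 1 club.

1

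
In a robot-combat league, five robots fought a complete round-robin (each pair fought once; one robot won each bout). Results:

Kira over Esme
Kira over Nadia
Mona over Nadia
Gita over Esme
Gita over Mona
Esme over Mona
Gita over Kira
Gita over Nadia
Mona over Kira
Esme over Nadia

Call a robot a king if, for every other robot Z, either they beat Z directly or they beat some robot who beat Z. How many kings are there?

1

Gita reaches everyone (king).
Esme cannot reach Gita in two steps.
Kira cannot reach Gita in two steps.
Nadia cannot reach Gita, Esme, Kira, Mona in two steps.
Mona cannot reach Gita in two steps.
Kings: Gita — 1.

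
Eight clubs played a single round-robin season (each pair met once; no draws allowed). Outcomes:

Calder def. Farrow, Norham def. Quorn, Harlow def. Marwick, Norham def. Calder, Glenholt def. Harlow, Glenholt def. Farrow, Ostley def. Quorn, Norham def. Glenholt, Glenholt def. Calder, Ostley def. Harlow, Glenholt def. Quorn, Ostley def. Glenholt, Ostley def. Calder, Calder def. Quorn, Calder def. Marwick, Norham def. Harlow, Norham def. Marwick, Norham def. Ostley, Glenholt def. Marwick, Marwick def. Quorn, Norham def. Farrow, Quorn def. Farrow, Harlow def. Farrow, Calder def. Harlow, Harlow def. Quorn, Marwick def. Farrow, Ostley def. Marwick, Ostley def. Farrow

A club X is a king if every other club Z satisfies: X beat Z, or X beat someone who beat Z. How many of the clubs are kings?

1

Marwick cannot reach Ostley, Calder, Norham, Glenholt, Harlow in two steps.
Ostley cannot reach Norham in two steps.
Quorn cannot reach Marwick, Ostley, Calder, Norham, Glenholt, Harlow in two steps.
Calder cannot reach Ostley, Norham, Glenholt in two steps.
Norham reaches everyone (king).
Glenholt cannot reach Ostley, Norham in two steps.
Harlow cannot reach Ostley, Calder, Norham, Glenholt in two steps.
Farrow cannot reach Marwick, Ostley, Quorn, Calder, Norham, Glenholt, Harlow in two steps.
Kings: Norham — 1.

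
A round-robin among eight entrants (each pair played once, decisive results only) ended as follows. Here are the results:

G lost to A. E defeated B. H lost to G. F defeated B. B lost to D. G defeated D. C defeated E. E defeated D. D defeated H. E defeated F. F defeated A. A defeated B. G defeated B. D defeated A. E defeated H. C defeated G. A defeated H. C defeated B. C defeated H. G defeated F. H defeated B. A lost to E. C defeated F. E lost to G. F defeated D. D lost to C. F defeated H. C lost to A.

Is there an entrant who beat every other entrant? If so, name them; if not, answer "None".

None

Highest win total is C with 6 (out of 7 possible).
C lost to A, so no entrant went undefeated.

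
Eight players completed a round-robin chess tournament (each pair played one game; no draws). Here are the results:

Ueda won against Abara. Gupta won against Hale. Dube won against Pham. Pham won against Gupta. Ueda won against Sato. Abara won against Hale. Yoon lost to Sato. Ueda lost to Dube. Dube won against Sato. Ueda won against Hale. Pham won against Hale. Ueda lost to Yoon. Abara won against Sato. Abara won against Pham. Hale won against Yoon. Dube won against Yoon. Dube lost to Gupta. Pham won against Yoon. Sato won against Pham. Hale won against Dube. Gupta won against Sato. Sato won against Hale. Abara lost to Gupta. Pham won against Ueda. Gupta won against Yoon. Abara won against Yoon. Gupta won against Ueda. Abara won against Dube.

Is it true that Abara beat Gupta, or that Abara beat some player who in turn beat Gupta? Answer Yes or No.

Yes

Abara did not beat Gupta directly.
Abara beat Hale, Sato, Yoon, Pham, Dube. Of those, Pham beat Gupta.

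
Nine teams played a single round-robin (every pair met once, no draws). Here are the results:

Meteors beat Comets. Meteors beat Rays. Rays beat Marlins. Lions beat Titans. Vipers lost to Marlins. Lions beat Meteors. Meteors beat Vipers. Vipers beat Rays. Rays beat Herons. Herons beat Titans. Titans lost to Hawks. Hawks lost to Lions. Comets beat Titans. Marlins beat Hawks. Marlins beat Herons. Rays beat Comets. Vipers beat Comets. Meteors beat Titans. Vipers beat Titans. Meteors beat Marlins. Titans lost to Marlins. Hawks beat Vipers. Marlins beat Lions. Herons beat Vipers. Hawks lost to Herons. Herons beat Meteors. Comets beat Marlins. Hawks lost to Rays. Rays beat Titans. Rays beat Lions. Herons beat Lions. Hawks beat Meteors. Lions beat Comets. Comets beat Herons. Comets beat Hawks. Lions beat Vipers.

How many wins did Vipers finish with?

Vipers' results: beat Comets, Titans, Rays; lost to Lions, Hawks, Herons, Meteors, Marlins.
That is 3 wins.

3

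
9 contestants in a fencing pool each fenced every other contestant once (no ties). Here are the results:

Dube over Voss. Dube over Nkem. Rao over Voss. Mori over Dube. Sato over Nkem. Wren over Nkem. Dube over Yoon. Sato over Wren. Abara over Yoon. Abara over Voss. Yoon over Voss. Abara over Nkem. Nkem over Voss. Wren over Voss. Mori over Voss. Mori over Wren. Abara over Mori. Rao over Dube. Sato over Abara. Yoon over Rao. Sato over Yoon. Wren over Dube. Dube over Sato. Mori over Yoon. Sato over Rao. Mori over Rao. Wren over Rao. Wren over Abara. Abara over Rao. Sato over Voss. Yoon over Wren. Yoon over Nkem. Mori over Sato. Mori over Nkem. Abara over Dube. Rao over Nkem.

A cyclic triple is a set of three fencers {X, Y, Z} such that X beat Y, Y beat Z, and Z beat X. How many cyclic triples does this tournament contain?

8

Win totals: Dube 4, Yoon 4, Voss 0, Sato 6, Rao 3, Mori 7, Abara 6, Wren 5, Nkem 1.
A fencer with w wins dominates both others in C(w,2) triples; summing gives 6 + 6 + 0 + 15 + 3 + 21 + 15 + 10 + 0 = 76 transitive triples.
Total triples C(9,3) = 84, so cyclic triples = 84 − 76 = 8.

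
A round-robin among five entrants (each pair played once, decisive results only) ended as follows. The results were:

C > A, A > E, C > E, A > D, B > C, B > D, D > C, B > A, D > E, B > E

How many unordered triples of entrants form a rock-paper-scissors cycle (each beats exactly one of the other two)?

Win totals: A 2, B 4, C 2, D 2, E 0.
An entrant with w wins dominates both others in C(w,2) triples; summing gives 1 + 6 + 1 + 1 + 0 = 9 transitive triples.
Total triples C(5,3) = 10, so cyclic triples = 10 − 9 = 1.

1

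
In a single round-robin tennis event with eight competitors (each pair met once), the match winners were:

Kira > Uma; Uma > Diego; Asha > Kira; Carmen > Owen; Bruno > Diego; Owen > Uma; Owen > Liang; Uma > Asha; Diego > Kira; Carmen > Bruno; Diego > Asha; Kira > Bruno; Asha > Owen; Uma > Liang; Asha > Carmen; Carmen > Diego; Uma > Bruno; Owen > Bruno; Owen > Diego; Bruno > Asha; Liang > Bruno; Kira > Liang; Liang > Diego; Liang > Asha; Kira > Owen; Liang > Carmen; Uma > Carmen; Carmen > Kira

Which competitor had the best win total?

Win totals: Bruno 2, Kira 4, Diego 2, Asha 3, Carmen 4, Liang 4, Owen 4, Uma 5.
Uma leads with 5 wins (next highest: 4).

Uma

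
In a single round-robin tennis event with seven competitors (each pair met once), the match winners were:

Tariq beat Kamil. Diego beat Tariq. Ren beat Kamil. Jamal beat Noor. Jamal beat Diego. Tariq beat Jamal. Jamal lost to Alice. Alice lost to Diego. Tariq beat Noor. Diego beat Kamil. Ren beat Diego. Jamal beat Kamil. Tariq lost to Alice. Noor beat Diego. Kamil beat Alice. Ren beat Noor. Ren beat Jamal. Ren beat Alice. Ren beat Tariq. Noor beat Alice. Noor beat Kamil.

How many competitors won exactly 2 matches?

Win totals: Ren 6, Kamil 1, Jamal 3, Diego 3, Alice 2, Noor 3, Tariq 3.
Exactly 2: Alice — 1 competitor.

1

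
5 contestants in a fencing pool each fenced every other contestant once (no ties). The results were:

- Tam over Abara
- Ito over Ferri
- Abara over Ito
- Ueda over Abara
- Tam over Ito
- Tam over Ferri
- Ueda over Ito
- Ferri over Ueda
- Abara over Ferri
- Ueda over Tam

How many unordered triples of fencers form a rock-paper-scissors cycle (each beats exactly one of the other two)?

Of the C(5,3) = 10 triples, the cyclic ones are: {Ueda, Ferri, Ito}; {Ueda, Ferri, Abara}; {Ueda, Ferri, Tam}.
That is 3.

3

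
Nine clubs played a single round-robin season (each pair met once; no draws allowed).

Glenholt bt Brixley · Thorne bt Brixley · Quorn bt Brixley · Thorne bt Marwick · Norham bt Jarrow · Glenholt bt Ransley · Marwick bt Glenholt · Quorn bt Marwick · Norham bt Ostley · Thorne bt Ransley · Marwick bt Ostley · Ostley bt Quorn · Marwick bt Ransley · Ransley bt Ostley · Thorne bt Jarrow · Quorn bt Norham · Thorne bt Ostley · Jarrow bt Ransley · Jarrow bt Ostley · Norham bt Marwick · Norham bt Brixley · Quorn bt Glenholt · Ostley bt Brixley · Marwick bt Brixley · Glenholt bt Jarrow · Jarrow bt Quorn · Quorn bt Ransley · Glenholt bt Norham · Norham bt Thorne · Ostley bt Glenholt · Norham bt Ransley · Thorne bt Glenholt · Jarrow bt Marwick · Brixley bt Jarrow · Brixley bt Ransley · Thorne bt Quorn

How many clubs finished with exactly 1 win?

1

Win totals: Ransley 1, Ostley 3, Thorne 7, Jarrow 4, Brixley 2, Marwick 4, Norham 6, Glenholt 4, Quorn 5.
Exactly 1: Ransley — 1 club.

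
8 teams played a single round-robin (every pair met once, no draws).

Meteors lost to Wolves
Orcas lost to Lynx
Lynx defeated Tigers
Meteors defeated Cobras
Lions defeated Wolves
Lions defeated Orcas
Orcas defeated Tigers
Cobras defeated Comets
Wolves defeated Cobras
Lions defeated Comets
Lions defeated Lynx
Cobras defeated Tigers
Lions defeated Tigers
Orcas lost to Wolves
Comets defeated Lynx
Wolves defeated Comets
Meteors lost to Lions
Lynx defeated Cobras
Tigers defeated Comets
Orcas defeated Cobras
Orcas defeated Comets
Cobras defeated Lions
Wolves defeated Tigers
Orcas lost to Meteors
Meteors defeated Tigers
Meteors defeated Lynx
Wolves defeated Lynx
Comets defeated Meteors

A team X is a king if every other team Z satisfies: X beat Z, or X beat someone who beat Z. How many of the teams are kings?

Wolves reaches everyone (king).
Orcas cannot reach Wolves in two steps.
Tigers cannot reach Wolves, Orcas, Lions, Cobras in two steps.
Meteors cannot reach Wolves in two steps.
Comets cannot reach Wolves, Lions in two steps.
Lions reaches everyone (king).
Lynx cannot reach Wolves, Meteors in two steps.
Cobras reaches everyone (king).
Kings: Wolves, Lions, Cobras — 3.

3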